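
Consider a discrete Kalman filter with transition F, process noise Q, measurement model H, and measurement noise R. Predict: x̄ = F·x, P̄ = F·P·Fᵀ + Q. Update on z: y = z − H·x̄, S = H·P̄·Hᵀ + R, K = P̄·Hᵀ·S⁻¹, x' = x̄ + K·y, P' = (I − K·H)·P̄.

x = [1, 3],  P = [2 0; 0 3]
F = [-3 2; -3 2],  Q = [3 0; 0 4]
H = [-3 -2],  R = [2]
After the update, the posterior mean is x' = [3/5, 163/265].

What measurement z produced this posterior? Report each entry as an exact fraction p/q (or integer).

z = [-3]

x̄ = F·x = [3, 3]
P̄ = F·P·Fᵀ + Q = [33 30; 30 34]
S = H·P̄·Hᵀ + R = [795]
K = P̄·Hᵀ·S⁻¹ = [-1/5; -158/795]
x' − x̄ = [-12/5, -632/265] = K·y
y = (KᵀK)⁻¹·Kᵀ·(x' − x̄) = [12]
z = y + H·x̄ = [12] + [-15] = [-3]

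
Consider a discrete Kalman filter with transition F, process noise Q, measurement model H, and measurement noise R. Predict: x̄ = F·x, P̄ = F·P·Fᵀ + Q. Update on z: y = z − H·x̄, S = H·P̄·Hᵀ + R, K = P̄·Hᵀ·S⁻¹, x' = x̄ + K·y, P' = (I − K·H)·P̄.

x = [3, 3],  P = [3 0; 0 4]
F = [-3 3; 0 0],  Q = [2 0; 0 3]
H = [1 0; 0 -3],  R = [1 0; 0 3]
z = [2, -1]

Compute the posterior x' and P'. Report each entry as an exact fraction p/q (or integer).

x̄ = F·x = [0, 0]
P̄ = F·P·Fᵀ + Q = [65 0; 0 3]
y = z − H·x̄ = [2, -1]
S = H·P̄·Hᵀ + R = [66 0; 0 30]
K = P̄·Hᵀ·S⁻¹ = [65/66 0; 0 -3/10]
x' = x̄ + K·y = [65/33, 3/10]
P' = (I − K·H)·P̄ = [65/66 0; 0 3/10]

x' = [65/33, 3/10]
P' = [65/66 0; 0 3/10]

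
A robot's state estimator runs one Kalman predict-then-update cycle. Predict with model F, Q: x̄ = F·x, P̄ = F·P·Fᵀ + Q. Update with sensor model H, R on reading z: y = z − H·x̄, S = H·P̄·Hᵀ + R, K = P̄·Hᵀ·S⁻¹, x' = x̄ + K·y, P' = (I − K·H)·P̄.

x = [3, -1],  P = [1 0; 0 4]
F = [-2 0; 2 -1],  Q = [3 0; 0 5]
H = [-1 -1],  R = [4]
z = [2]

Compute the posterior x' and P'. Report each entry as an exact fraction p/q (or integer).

x' = [-105/16, 85/16]
P' = [103/16 -91/16; -91/16 127/16]

x̄ = F·x = [-6, 7]
P̄ = F·P·Fᵀ + Q = [7 -4; -4 13]
y = z − H·x̄ = [3]
S = H·P̄·Hᵀ + R = [16]
K = P̄·Hᵀ·S⁻¹ = [-3/16; -9/16]
x' = x̄ + K·y = [-105/16, 85/16]
P' = (I − K·H)·P̄ = [103/16 -91/16; -91/16 127/16]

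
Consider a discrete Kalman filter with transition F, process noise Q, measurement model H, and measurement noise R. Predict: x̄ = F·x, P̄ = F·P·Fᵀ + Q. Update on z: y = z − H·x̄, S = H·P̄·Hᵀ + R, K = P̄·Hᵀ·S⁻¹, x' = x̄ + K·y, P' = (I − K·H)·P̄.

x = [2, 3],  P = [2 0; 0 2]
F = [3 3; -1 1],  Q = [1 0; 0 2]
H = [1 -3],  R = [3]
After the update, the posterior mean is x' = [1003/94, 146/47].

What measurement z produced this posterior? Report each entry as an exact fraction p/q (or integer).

x̄ = F·x = [15, 1]
P̄ = F·P·Fᵀ + Q = [37 0; 0 6]
S = H·P̄·Hᵀ + R = [94]
K = P̄·Hᵀ·S⁻¹ = [37/94; -9/47]
x' − x̄ = [-407/94, 99/47] = K·y
y = (KᵀK)⁻¹·Kᵀ·(x' − x̄) = [-11]
z = y + H·x̄ = [-11] + [12] = [1]

z = [1]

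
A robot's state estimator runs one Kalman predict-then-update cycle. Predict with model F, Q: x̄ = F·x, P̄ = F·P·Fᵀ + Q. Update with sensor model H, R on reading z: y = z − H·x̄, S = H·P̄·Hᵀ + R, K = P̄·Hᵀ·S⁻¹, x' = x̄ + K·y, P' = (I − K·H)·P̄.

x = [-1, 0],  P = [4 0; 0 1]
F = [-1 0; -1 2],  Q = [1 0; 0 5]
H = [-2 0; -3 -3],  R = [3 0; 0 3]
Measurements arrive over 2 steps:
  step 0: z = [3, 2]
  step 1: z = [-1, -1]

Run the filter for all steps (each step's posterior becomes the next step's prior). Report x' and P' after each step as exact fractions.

step 0: x' = [-891/845, 23/65], P' = [456/845 -33/65; -33/65 4/5]
step 1: x' = [142300/268637, -39336/268637], P' = [111624/268637 -103779/268637; -103779/268637 182900/268637]

step 0: x̄ = F·x = [1, 1]
step 0: P̄ = F·P·Fᵀ + Q = [5 4; 4 13]
step 0: y = z − H·x̄ = [5, 8]
step 0: S = H·P̄·Hᵀ + R = [23 54; 54 237]
step 0: K = P̄·Hᵀ·S⁻¹ = [-304/845 -27/845; 22/65 -19/65]
step 0: x' = x̄ + K·y = [-891/845, 23/65]
step 0: P' = (I − K·H)·P̄ = [456/845 -33/65; -33/65 4/5]
step 1: x̄ = F·x = [891/845, 1489/845]
step 1: P̄ = F·P·Fᵀ + Q = [1301/845 1314/845; 1314/845 9101/845]
step 1: y = z − H·x̄ = [937/845, 1259/169]
step 1: S = H·P̄·Hᵀ + R = [7739/845 3138/169; 3138/169 23961/169]
step 1: K = P̄·Hᵀ·S⁻¹ = [-74416/268637 -7845/268637; 69186/268637 -79121/268637]
step 1: x' = x̄ + K·y = [142300/268637, -39336/268637]
step 1: P' = (I − K·H)·P̄ = [111624/268637 -103779/268637; -103779/268637 182900/268637]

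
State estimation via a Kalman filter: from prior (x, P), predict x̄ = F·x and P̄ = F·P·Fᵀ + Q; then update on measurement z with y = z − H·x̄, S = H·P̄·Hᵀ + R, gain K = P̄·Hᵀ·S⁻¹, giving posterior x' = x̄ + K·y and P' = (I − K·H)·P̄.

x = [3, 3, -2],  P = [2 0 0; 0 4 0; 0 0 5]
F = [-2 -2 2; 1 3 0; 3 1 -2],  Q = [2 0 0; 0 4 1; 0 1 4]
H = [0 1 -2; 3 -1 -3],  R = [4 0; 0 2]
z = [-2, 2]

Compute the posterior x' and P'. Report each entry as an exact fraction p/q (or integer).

x' = [151596/150955, -94798/150955, 17880/30191]
P' = [315074/150955 337508/150955 37214/30191; 337508/150955 609676/150955 30812/30191; 37214/30191 30812/30191 29020/30191]

x̄ = F·x = [-16, 12, 16]
P̄ = F·P·Fᵀ + Q = [46 -28 -40; -28 42 19; -40 19 46]
y = z − H·x̄ = [18, 110]
S = H·P̄·Hᵀ + R = [154 371; 371 1874]
K = P̄·Hᵀ·S⁻¹ = [-8658/150955 3536/21565; 75389/150955 -4238/21565; -6807/30191 -445/4313]
x' = x̄ + K·y = [151596/150955, -94798/150955, 17880/30191]
P' = (I − K·H)·P̄ = [315074/150955 337508/150955 37214/30191; 337508/150955 609676/150955 30812/30191; 37214/30191 30812/30191 29020/30191]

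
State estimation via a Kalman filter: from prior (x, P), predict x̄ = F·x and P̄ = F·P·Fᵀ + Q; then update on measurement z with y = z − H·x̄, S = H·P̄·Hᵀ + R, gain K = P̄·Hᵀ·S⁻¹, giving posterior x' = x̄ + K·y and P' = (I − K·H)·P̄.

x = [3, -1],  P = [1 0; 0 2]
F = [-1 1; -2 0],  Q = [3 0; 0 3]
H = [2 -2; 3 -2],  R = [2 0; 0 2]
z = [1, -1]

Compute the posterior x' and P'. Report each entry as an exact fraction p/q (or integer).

x' = [-287/86, -182/43]
P' = [79/43 96/43; 96/43 127/43]

x̄ = F·x = [-4, -6]
P̄ = F·P·Fᵀ + Q = [6 2; 2 7]
y = z − H·x̄ = [-3, -1]
S = H·P̄·Hᵀ + R = [38 44; 44 60]
K = P̄·Hᵀ·S⁻¹ = [-17/43 45/86; -31/43 17/43]
x' = x̄ + K·y = [-287/86, -182/43]
P' = (I − K·H)·P̄ = [79/43 96/43; 96/43 127/43]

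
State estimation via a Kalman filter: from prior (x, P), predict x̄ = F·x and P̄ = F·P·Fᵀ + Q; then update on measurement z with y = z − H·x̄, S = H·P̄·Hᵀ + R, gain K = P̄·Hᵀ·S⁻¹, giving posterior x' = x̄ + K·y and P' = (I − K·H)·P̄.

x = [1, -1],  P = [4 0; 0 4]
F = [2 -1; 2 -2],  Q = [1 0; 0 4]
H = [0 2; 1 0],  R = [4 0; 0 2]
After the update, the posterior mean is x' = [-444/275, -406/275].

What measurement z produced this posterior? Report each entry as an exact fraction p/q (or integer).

x̄ = F·x = [3, 4]
P̄ = F·P·Fᵀ + Q = [21 24; 24 36]
S = H·P̄·Hᵀ + R = [148 48; 48 23]
K = P̄·Hᵀ·S⁻¹ = [24/275 201/275; 126/275 24/275]
x' − x̄ = [-1269/275, -1506/275] = K·y
y = (KᵀK)⁻¹·Kᵀ·(x' − x̄) = [-11, -5]
z = y + H·x̄ = [-11, -5] + [8, 3] = [-3, -2]

z = [-3, -2]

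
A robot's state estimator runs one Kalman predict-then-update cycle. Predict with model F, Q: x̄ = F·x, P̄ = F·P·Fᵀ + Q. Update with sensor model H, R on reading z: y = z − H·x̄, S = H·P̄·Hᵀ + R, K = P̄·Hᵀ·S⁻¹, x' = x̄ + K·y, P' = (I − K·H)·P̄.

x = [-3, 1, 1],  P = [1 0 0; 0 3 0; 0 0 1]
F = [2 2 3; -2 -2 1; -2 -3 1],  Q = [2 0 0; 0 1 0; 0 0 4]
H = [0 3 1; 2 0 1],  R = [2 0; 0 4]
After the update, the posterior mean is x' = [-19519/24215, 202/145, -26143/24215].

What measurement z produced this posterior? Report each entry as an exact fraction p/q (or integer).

x̄ = F·x = [-1, 5, 4]
P̄ = F·P·Fᵀ + Q = [27 -13 -19; -13 18 23; -19 23 36]
S = H·P̄·Hᵀ + R = [338 -11; -11 72]
K = P̄·Hᵀ·S⁻¹ = [-3791/24215 11192/24215; 33/145 -1/145; 7538/24215 479/24215]
x' − x̄ = [4696/24215, -523/145, -123003/24215] = K·y
y = (KᵀK)⁻¹·Kᵀ·(x' − x̄) = [-16, -5]
z = y + H·x̄ = [-16, -5] + [19, 2] = [3, -3]

z = [3, -3]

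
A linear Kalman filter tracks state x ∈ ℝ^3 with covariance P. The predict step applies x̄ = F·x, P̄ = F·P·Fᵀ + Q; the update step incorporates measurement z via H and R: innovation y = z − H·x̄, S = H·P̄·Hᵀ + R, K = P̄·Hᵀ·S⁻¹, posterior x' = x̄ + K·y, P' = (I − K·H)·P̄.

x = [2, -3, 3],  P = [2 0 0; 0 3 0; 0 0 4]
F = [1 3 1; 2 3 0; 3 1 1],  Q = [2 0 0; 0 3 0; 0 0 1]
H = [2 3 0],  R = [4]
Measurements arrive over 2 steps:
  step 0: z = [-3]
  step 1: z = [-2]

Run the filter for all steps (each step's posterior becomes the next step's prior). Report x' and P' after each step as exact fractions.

step 0: x' = [-86/429, -35/39, 3584/429], P' = [3461/858 -95/39 -161/858; -95/39 74/39 11/39; -161/858 11/39 12107/858]
step 1: x' = [130837/29577, -35416/9859, 188927/29577], P' = [211087/29577 -129490/29577 3517/9859; -129490/29577 30576/9859 -1970/29577; 3517/9859 -1970/29577 1027052/29577]

step 0: x̄ = F·x = [-4, -5, 6]
step 0: P̄ = F·P·Fᵀ + Q = [35 31 19; 31 38 21; 19 21 26]
step 0: y = z − H·x̄ = [20]
step 0: S = H·P̄·Hᵀ + R = [858]
step 0: K = P̄·Hᵀ·S⁻¹ = [163/858; 8/39; 101/858]
step 0: x' = x̄ + K·y = [-86/429, -35/39, 3584/429]
step 0: P' = (I − K·H)·P̄ = [3461/858 -95/39 -161/858; -95/39 74/39 11/39; -161/858 11/39 12107/858]
step 1: x̄ = F·x = [71/13, -1327/429, 2941/429]
step 1: P̄ = F·P·Fᵀ + Q = [311/13 48/13 103/13; 48/13 2995/429 1532/429; 103/13 1532/429 16360/429]
step 1: y = z − H·x̄ = [-521/143]
step 1: S = H·P̄·Hᵀ + R = [29577/143]
step 1: K = P̄·Hᵀ·S⁻¹ = [8426/29577; 4051/29577; 1266/9859]
step 1: x' = x̄ + K·y = [130837/29577, -35416/9859, 188927/29577]
step 1: P' = (I − K·H)·P̄ = [211087/29577 -129490/29577 3517/9859; -129490/29577 30576/9859 -1970/29577; 3517/9859 -1970/29577 1027052/29577]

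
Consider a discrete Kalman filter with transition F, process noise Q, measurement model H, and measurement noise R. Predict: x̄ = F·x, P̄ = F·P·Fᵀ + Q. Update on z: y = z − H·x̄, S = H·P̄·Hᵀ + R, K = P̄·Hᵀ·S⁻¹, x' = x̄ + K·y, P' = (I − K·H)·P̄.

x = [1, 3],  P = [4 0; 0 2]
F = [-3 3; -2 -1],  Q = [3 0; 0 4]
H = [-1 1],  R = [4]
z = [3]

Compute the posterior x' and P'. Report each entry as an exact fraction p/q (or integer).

x' = [-264/47, -179/47]
P' = [1158/47 1002/47; 1002/47 1018/47]

x̄ = F·x = [6, -5]
P̄ = F·P·Fᵀ + Q = [57 18; 18 22]
y = z − H·x̄ = [14]
S = H·P̄·Hᵀ + R = [47]
K = P̄·Hᵀ·S⁻¹ = [-39/47; 4/47]
x' = x̄ + K·y = [-264/47, -179/47]
P' = (I − K·H)·P̄ = [1158/47 1002/47; 1002/47 1018/47]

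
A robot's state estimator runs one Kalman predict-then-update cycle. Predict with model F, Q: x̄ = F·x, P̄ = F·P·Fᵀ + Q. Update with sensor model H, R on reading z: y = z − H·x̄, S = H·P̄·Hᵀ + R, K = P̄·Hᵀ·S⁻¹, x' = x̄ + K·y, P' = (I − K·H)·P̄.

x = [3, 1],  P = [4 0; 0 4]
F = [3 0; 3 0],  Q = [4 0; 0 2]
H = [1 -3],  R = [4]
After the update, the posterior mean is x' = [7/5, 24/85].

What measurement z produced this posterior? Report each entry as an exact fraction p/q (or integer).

z = [1]

x̄ = F·x = [9, 9]
P̄ = F·P·Fᵀ + Q = [40 36; 36 38]
S = H·P̄·Hᵀ + R = [170]
K = P̄·Hᵀ·S⁻¹ = [-2/5; -39/85]
x' − x̄ = [-38/5, -741/85] = K·y
y = (KᵀK)⁻¹·Kᵀ·(x' − x̄) = [19]
z = y + H·x̄ = [19] + [-18] = [1]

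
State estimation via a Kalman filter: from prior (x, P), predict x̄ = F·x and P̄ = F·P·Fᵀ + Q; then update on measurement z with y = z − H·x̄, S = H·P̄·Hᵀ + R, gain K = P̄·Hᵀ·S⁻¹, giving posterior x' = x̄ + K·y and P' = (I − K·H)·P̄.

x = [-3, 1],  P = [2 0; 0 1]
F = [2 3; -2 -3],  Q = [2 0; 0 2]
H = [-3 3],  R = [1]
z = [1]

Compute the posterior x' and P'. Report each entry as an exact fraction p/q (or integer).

x' = [-111/649, 111/649]
P' = [667/649 631/649; 631/649 667/649]

x̄ = F·x = [-3, 3]
P̄ = F·P·Fᵀ + Q = [19 -17; -17 19]
y = z − H·x̄ = [-17]
S = H·P̄·Hᵀ + R = [649]
K = P̄·Hᵀ·S⁻¹ = [-108/649; 108/649]
x' = x̄ + K·y = [-111/649, 111/649]
P' = (I − K·H)·P̄ = [667/649 631/649; 631/649 667/649]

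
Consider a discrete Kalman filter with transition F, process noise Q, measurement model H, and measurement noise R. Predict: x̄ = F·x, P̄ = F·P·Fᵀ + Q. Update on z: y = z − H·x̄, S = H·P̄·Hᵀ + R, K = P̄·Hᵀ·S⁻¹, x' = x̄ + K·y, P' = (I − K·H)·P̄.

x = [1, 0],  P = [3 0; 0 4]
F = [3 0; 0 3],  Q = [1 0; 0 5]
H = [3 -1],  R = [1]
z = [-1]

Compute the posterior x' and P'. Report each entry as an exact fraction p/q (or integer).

x̄ = F·x = [3, 0]
P̄ = F·P·Fᵀ + Q = [28 0; 0 41]
y = z − H·x̄ = [-10]
S = H·P̄·Hᵀ + R = [294]
K = P̄·Hᵀ·S⁻¹ = [2/7; -41/294]
x' = x̄ + K·y = [1/7, 205/147]
P' = (I − K·H)·P̄ = [4 82/7; 82/7 10373/294]

x' = [1/7, 205/147]
P' = [4 82/7; 82/7 10373/294]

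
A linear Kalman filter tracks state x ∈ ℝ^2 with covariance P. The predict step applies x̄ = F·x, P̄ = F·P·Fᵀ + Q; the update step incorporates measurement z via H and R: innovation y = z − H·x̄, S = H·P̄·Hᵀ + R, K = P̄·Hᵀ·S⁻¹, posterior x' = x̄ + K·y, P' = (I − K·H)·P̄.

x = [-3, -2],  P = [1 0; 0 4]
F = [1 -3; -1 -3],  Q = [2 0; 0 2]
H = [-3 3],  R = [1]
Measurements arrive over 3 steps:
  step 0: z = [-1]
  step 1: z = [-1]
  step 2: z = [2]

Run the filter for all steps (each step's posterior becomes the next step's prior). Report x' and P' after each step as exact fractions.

step 0: x̄ = F·x = [3, 9]
step 0: P̄ = F·P·Fᵀ + Q = [39 35; 35 39]
step 0: y = z − H·x̄ = [-19]
step 0: S = H·P̄·Hᵀ + R = [73]
step 0: K = P̄·Hᵀ·S⁻¹ = [-12/73; 12/73]
step 0: x' = x̄ + K·y = [447/73, 429/73]
step 0: P' = (I − K·H)·P̄ = [2703/73 2699/73; 2699/73 2703/73]
step 1: x̄ = F·x = [-840/73, -1734/73]
step 1: P̄ = F·P·Fᵀ + Q = [10982/73 21624/73; 21624/73 43370/73]
step 1: y = z − H·x̄ = [2609/73]
step 1: S = H·P̄·Hᵀ + R = [100009/73]
step 1: K = P̄·Hᵀ·S⁻¹ = [31926/100009; 65238/100009]
step 1: x' = x̄ + K·y = [-9762/100009, -43968/100009]
step 1: P' = (I − K·H)·P̄ = [1082594/100009 1093236/100009; 1093236/100009 1114982/100009]
step 2: x̄ = F·x = [122142/100009, 20238/14287]
step 2: P̄ = F·P·Fᵀ + Q = [4758034/100009 1278892/14287; 1278892/14287 364834/2041]
step 2: y = z − H·x̄ = [141446/100009]
step 2: S = H·P̄·Hᵀ + R = [42673717/100009]
step 2: K = P̄·Hᵀ·S⁻¹ = [12582630/42673717; 26773866/42673717]
step 2: x' = x̄ + K·y = [69913866/42673717, 98315862/42673717]
step 2: P' = (I − K·H)·P̄ = [447163942/42673717 451358152/42673717; 451358152/42673717 460282774/42673717]

step 0: x' = [447/73, 429/73], P' = [2703/73 2699/73; 2699/73 2703/73]
step 1: x' = [-9762/100009, -43968/100009], P' = [1082594/100009 1093236/100009; 1093236/100009 1114982/100009]
step 2: x' = [69913866/42673717, 98315862/42673717], P' = [447163942/42673717 451358152/42673717; 451358152/42673717 460282774/42673717]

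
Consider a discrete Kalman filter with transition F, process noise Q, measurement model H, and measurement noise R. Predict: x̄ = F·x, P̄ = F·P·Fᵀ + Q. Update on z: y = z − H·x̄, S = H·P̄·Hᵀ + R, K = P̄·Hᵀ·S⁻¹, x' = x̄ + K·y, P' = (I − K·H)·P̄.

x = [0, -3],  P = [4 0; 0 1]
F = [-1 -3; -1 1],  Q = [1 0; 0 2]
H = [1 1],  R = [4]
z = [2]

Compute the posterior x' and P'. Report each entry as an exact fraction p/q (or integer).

x' = [61/9, -113/27]
P' = [17/3 -31/9; -31/9 125/27]

x̄ = F·x = [9, -3]
P̄ = F·P·Fᵀ + Q = [14 1; 1 7]
y = z − H·x̄ = [-4]
S = H·P̄·Hᵀ + R = [27]
K = P̄·Hᵀ·S⁻¹ = [5/9; 8/27]
x' = x̄ + K·y = [61/9, -113/27]
P' = (I − K·H)·P̄ = [17/3 -31/9; -31/9 125/27]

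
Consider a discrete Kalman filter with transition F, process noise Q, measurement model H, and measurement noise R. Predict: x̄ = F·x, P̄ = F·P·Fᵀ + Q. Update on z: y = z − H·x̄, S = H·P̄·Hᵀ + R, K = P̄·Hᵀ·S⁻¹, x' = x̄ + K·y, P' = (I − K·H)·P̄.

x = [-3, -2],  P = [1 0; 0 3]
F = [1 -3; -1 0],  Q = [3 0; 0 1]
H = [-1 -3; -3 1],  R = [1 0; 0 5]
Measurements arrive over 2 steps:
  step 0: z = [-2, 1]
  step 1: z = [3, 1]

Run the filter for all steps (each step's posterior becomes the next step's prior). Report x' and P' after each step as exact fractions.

step 0: x̄ = F·x = [3, 3]
step 0: P̄ = F·P·Fᵀ + Q = [31 -1; -1 2]
step 0: y = z − H·x̄ = [10, 7]
step 0: S = H·P̄·Hᵀ + R = [44 79; 79 292]
step 0: K = P̄·Hᵀ·S⁻¹ = [-750/6607 -1924/6607; -1855/6607 615/6607]
step 0: x' = x̄ + K·y = [-1147/6607, 5576/6607]
step 0: P' = (I − K·H)·P̄ = [2961/6607 -737/6607; -737/6607 864/6607]
step 1: x̄ = F·x = [-17875/6607, 1147/6607]
step 1: P̄ = F·P·Fᵀ + Q = [34980/6607 -5172/6607; -5172/6607 9568/6607]
step 1: y = z − H·x̄ = [5387/6607, -48165/6607]
step 1: S = H·P̄·Hᵀ + R = [96667/6607 34860/6607; 34860/6607 388455/6607]
step 1: K = P̄·Hᵀ·S⁻¹ = [-37560/366637 -502784/1833185; -3260/11827 15844/177405]
step 1: x' = x̄ + K·y = [-289489/366637, -8305/11827]
step 1: P' = (I − K·H)·P̄ = [772956/1833185 -6292/59135; -6292/59135 22592/177405]

step 0: x' = [-1147/6607, 5576/6607], P' = [2961/6607 -737/6607; -737/6607 864/6607]
step 1: x' = [-289489/366637, -8305/11827], P' = [772956/1833185 -6292/59135; -6292/59135 22592/177405]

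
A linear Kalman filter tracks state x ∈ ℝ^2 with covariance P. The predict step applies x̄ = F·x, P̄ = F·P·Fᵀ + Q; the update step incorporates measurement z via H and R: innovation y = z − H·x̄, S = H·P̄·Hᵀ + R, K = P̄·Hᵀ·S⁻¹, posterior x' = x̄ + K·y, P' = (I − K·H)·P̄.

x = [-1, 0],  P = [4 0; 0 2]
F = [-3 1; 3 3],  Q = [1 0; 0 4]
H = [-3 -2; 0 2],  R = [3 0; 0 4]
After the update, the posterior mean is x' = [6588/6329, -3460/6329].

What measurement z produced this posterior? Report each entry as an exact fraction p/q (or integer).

x̄ = F·x = [3, -3]
P̄ = F·P·Fᵀ + Q = [39 -30; -30 58]
S = H·P̄·Hᵀ + R = [226 -52; -52 236]
K = P̄·Hᵀ·S⁻¹ = [-4143/12658 -4131/12658; -13/6329 3108/6329]
x' − x̄ = [-12399/6329, 15527/6329] = K·y
y = (KᵀK)⁻¹·Kᵀ·(x' − x̄) = [1, 5]
z = y + H·x̄ = [1, 5] + [-3, -6] = [-2, -1]

z = [-2, -1]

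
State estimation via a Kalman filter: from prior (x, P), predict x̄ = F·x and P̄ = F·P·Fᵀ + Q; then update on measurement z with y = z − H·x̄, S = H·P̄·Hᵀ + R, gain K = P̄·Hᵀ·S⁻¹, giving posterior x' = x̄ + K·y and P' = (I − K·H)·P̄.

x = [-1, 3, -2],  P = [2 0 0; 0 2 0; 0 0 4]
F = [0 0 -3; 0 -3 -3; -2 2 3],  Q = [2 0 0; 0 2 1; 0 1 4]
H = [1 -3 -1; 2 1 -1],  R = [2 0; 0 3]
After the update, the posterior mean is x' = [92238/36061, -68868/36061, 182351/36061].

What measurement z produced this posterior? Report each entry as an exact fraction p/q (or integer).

z = [3, -2]

x̄ = F·x = [6, -3, 2]
P̄ = F·P·Fᵀ + Q = [38 36 -36; 36 56 -47; -36 -47 56]
S = H·P̄·Hᵀ + R = [174 -202; -202 649]
K = P̄·Hᵀ·S⁻¹ = [3915/36061 9442/36061; -19815/72122 6640/36061; -3549/72122 -10276/36061]
x' − x̄ = [-124128/36061, 39315/36061, 110229/36061] = K·y
y = (KᵀK)⁻¹·Kᵀ·(x' − x̄) = [-10, -9]
z = y + H·x̄ = [-10, -9] + [13, 7] = [3, -2]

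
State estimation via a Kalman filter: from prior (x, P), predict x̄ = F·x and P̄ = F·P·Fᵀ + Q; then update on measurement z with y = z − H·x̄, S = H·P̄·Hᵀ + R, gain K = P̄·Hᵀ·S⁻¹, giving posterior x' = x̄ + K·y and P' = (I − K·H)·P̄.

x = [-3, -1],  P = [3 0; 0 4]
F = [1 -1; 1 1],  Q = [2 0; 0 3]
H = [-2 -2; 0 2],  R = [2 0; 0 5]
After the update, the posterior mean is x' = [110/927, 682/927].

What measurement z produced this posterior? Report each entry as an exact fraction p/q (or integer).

x̄ = F·x = [-2, -4]
P̄ = F·P·Fᵀ + Q = [9 -1; -1 10]
S = H·P̄·Hᵀ + R = [70 -36; -36 45]
K = P̄·Hᵀ·S⁻¹ = [-44/103 -358/927; -5/103 376/927]
x' − x̄ = [1964/927, 4390/927] = K·y
y = (KᵀK)⁻¹·Kᵀ·(x' − x̄) = [-14, 10]
z = y + H·x̄ = [-14, 10] + [12, -8] = [-2, 2]

z = [-2, 2]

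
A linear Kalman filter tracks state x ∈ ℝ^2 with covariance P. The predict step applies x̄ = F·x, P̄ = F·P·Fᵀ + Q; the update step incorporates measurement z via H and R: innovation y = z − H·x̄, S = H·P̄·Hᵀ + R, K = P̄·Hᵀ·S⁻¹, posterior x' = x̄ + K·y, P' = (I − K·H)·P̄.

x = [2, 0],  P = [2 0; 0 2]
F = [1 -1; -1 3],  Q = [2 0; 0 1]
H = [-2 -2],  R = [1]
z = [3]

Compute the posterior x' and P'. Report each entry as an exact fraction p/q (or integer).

x̄ = F·x = [2, -2]
P̄ = F·P·Fᵀ + Q = [6 -8; -8 21]
y = z − H·x̄ = [3]
S = H·P̄·Hᵀ + R = [45]
K = P̄·Hᵀ·S⁻¹ = [4/45; -26/45]
x' = x̄ + K·y = [34/15, -56/15]
P' = (I − K·H)·P̄ = [254/45 -256/45; -256/45 269/45]

x' = [34/15, -56/15]
P' = [254/45 -256/45; -256/45 269/45]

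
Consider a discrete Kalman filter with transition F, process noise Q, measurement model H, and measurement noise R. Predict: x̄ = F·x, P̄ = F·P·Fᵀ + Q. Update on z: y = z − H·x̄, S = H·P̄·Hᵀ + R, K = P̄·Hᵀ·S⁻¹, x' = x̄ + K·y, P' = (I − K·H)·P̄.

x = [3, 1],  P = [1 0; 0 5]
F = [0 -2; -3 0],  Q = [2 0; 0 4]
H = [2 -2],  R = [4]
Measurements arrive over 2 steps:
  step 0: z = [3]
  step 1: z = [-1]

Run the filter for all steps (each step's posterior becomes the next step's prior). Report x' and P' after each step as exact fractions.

step 0: x̄ = F·x = [-2, -9]
step 0: P̄ = F·P·Fᵀ + Q = [22 0; 0 13]
step 0: y = z − H·x̄ = [-11]
step 0: S = H·P̄·Hᵀ + R = [144]
step 0: K = P̄·Hᵀ·S⁻¹ = [11/36; -13/72]
step 0: x' = x̄ + K·y = [-193/36, -505/72]
step 0: P' = (I − K·H)·P̄ = [77/9 143/18; 143/18 299/36]
step 1: x̄ = F·x = [505/36, 193/12]
step 1: P̄ = F·P·Fᵀ + Q = [317/9 143/3; 143/3 81]
step 1: y = z − H·x̄ = [28/9]
step 1: S = H·P̄·Hᵀ + R = [788/9]
step 1: K = P̄·Hᵀ·S⁻¹ = [-56/197; -150/197]
step 1: x' = x̄ + K·y = [10357/788, 10807/788]
step 1: P' = (I − K·H)·P̄ = [5545/197 5657/197; 5657/197 5957/197]

step 0: x' = [-193/36, -505/72], P' = [77/9 143/18; 143/18 299/36]
step 1: x' = [10357/788, 10807/788], P' = [5545/197 5657/197; 5657/197 5957/197]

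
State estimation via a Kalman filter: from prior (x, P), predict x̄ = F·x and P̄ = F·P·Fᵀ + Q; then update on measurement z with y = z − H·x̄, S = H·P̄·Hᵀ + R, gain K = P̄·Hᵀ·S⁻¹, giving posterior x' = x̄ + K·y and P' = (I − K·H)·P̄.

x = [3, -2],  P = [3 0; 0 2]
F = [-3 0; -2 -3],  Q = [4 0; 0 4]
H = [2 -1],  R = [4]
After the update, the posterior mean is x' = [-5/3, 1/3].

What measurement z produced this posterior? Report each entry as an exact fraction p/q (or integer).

x̄ = F·x = [-9, 0]
P̄ = F·P·Fᵀ + Q = [31 18; 18 34]
S = H·P̄·Hᵀ + R = [90]
K = P̄·Hᵀ·S⁻¹ = [22/45; 1/45]
x' − x̄ = [22/3, 1/3] = K·y
y = (KᵀK)⁻¹·Kᵀ·(x' − x̄) = [15]
z = y + H·x̄ = [15] + [-18] = [-3]

z = [-3]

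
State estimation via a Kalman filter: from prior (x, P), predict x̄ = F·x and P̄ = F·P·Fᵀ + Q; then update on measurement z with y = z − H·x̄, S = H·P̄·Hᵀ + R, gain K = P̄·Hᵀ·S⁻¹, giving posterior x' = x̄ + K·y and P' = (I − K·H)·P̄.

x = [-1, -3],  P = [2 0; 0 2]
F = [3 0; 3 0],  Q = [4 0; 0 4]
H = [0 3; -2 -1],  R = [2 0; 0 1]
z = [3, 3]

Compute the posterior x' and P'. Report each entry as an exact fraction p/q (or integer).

x' = [-985/527, 463/527]
P' = [451/1581 -151/1581; -151/1581 331/1581]

x̄ = F·x = [-3, -3]
P̄ = F·P·Fᵀ + Q = [22 18; 18 22]
y = z − H·x̄ = [12, -6]
S = H·P̄·Hᵀ + R = [200 -174; -174 183]
K = P̄·Hᵀ·S⁻¹ = [-151/1054 -751/1581; 331/1054 -29/1581]
x' = x̄ + K·y = [-985/527, 463/527]
P' = (I − K·H)·P̄ = [451/1581 -151/1581; -151/1581 331/1581]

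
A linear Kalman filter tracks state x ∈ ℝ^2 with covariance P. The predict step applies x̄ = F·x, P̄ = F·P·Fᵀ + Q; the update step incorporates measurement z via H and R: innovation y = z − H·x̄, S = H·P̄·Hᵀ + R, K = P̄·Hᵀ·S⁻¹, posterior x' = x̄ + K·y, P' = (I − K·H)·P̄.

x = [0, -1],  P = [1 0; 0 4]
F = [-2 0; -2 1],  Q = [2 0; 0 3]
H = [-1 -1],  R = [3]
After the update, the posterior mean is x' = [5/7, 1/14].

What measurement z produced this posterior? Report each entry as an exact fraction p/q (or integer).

z = [-1]

x̄ = F·x = [0, -1]
P̄ = F·P·Fᵀ + Q = [6 4; 4 11]
S = H·P̄·Hᵀ + R = [28]
K = P̄·Hᵀ·S⁻¹ = [-5/14; -15/28]
x' − x̄ = [5/7, 15/14] = K·y
y = (KᵀK)⁻¹·Kᵀ·(x' − x̄) = [-2]
z = y + H·x̄ = [-2] + [1] = [-1]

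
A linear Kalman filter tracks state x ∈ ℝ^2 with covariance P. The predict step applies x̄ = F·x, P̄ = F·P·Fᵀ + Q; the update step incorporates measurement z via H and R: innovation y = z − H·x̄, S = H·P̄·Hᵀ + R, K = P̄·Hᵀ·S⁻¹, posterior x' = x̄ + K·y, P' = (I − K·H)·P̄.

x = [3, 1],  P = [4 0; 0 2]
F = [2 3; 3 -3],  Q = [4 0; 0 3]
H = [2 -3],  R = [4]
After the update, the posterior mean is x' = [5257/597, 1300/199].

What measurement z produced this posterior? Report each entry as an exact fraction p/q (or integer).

x̄ = F·x = [9, 6]
P̄ = F·P·Fᵀ + Q = [38 6; 6 57]
S = H·P̄·Hᵀ + R = [597]
K = P̄·Hᵀ·S⁻¹ = [58/597; -53/199]
x' − x̄ = [-116/597, 106/199] = K·y
y = (KᵀK)⁻¹·Kᵀ·(x' − x̄) = [-2]
z = y + H·x̄ = [-2] + [0] = [-2]

z = [-2]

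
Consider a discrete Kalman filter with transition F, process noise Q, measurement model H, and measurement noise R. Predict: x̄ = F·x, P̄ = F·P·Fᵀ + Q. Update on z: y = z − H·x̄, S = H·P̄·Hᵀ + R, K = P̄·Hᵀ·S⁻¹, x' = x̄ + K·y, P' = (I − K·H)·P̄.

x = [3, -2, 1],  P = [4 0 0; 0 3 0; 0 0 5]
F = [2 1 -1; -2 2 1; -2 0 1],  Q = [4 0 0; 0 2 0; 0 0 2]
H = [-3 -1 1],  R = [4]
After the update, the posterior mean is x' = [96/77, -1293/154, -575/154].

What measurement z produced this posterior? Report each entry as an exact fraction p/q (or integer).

z = [1]

x̄ = F·x = [3, -9, -5]
P̄ = F·P·Fᵀ + Q = [28 -15 -21; -15 35 21; -21 21 23]
S = H·P̄·Hᵀ + R = [308]
K = P̄·Hᵀ·S⁻¹ = [-45/154; 31/308; 65/308]
x' − x̄ = [-135/77, 93/154, 195/154] = K·y
y = (KᵀK)⁻¹·Kᵀ·(x' − x̄) = [6]
z = y + H·x̄ = [6] + [-5] = [1]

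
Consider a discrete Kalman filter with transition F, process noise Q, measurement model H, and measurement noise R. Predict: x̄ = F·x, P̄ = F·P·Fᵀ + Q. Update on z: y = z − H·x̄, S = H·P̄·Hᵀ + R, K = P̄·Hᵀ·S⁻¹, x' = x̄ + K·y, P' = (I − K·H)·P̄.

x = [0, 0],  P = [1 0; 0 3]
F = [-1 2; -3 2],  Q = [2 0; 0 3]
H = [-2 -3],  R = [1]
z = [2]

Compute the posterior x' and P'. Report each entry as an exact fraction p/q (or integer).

x' = [-150/457, -204/457]
P' = [1230/457 -795/457; -795/457 564/457]

x̄ = F·x = [0, 0]
P̄ = F·P·Fᵀ + Q = [15 15; 15 24]
y = z − H·x̄ = [2]
S = H·P̄·Hᵀ + R = [457]
K = P̄·Hᵀ·S⁻¹ = [-75/457; -102/457]
x' = x̄ + K·y = [-150/457, -204/457]
P' = (I − K·H)·P̄ = [1230/457 -795/457; -795/457 564/457]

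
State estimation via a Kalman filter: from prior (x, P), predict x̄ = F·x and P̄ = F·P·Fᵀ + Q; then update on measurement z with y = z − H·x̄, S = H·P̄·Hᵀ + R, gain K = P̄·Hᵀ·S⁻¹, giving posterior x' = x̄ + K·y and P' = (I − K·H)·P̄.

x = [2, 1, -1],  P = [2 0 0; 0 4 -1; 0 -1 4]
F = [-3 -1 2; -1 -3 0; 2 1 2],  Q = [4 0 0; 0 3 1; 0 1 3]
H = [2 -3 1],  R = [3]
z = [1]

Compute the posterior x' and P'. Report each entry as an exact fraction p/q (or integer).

x̄ = F·x = [-9, -5, 3]
P̄ = F·P·Fᵀ + Q = [46 24 0; 24 41 -9; 0 -9 27]
y = z − H·x̄ = [1]
S = H·P̄·Hᵀ + R = [349]
K = P̄·Hᵀ·S⁻¹ = [20/349; -84/349; 54/349]
x' = x̄ + K·y = [-3121/349, -1829/349, 1101/349]
P' = (I − K·H)·P̄ = [15654/349 10056/349 -1080/349; 10056/349 7253/349 1395/349; -1080/349 1395/349 6507/349]

x' = [-3121/349, -1829/349, 1101/349]
P' = [15654/349 10056/349 -1080/349; 10056/349 7253/349 1395/349; -1080/349 1395/349 6507/349]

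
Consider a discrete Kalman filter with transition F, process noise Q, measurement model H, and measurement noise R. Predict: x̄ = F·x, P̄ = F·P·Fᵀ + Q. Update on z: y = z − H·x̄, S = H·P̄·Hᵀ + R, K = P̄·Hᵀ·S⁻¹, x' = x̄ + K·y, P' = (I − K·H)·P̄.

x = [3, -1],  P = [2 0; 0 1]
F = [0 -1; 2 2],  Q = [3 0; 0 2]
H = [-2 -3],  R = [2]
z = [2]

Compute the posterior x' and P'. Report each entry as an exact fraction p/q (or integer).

x̄ = F·x = [1, 4]
P̄ = F·P·Fᵀ + Q = [4 -2; -2 14]
y = z − H·x̄ = [16]
S = H·P̄·Hᵀ + R = [120]
K = P̄·Hᵀ·S⁻¹ = [-1/60; -19/60]
x' = x̄ + K·y = [11/15, -16/15]
P' = (I − K·H)·P̄ = [119/30 -79/30; -79/30 59/30]

x' = [11/15, -16/15]
P' = [119/30 -79/30; -79/30 59/30]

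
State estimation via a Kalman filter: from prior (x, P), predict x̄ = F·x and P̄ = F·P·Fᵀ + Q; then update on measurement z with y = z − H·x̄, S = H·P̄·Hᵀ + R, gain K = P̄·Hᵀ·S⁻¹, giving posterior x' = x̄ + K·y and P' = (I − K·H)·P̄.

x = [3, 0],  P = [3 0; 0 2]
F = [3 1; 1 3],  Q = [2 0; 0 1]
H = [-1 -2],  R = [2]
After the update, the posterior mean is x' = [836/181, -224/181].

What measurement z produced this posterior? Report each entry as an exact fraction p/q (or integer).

x̄ = F·x = [9, 3]
P̄ = F·P·Fᵀ + Q = [31 15; 15 22]
S = H·P̄·Hᵀ + R = [181]
K = P̄·Hᵀ·S⁻¹ = [-61/181; -59/181]
x' − x̄ = [-793/181, -767/181] = K·y
y = (KᵀK)⁻¹·Kᵀ·(x' − x̄) = [13]
z = y + H·x̄ = [13] + [-15] = [-2]

z = [-2]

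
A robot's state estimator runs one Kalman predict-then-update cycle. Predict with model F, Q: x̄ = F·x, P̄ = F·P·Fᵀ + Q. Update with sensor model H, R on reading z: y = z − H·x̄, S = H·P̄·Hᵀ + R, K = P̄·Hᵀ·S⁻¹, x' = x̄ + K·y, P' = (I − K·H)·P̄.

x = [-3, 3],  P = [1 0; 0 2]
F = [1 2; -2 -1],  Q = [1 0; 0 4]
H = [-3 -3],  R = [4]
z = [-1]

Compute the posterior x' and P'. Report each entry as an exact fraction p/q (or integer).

x' = [6/19, 6/19]
P' = [154/19 -150/19; -150/19 154/19]

x̄ = F·x = [3, 3]
P̄ = F·P·Fᵀ + Q = [10 -6; -6 10]
y = z − H·x̄ = [17]
S = H·P̄·Hᵀ + R = [76]
K = P̄·Hᵀ·S⁻¹ = [-3/19; -3/19]
x' = x̄ + K·y = [6/19, 6/19]
P' = (I − K·H)·P̄ = [154/19 -150/19; -150/19 154/19]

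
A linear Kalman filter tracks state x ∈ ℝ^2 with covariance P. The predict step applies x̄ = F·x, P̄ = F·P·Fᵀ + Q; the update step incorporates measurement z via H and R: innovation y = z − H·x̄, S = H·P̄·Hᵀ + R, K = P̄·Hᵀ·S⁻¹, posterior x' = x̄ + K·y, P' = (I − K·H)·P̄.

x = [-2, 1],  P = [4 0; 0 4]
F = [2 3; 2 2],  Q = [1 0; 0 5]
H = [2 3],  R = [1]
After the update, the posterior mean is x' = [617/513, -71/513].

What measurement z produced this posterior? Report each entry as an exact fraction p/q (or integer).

x̄ = F·x = [-1, -2]
P̄ = F·P·Fᵀ + Q = [53 40; 40 37]
S = H·P̄·Hᵀ + R = [1026]
K = P̄·Hᵀ·S⁻¹ = [113/513; 191/1026]
x' − x̄ = [1130/513, 955/513] = K·y
y = (KᵀK)⁻¹·Kᵀ·(x' − x̄) = [10]
z = y + H·x̄ = [10] + [-8] = [2]

z = [2]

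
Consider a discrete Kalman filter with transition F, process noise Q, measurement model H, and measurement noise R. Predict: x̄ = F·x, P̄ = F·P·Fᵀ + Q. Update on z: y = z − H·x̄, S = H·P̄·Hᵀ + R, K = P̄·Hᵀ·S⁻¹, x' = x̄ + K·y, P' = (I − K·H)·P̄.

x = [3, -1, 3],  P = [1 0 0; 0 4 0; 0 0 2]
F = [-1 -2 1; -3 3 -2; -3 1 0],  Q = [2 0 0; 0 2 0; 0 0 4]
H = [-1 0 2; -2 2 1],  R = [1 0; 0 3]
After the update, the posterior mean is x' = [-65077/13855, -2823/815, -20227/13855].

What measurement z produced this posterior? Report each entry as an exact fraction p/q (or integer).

x̄ = F·x = [2, -18, -10]
P̄ = F·P·Fᵀ + Q = [21 -25 -5; -25 55 21; -5 21 17]
S = H·P̄·Hᵀ + R = [110 235; 235 628]
K = P̄·Hᵀ·S⁻¹ = [3327/13855 -677/2771; -27/815 49/163; 8277/13855 -315/2771]
x' − x̄ = [-92787/13855, 11847/815, 118323/13855] = K·y
y = (KᵀK)⁻¹·Kᵀ·(x' − x̄) = [24, 51]
z = y + H·x̄ = [24, 51] + [-22, -50] = [2, 1]

z = [2, 1]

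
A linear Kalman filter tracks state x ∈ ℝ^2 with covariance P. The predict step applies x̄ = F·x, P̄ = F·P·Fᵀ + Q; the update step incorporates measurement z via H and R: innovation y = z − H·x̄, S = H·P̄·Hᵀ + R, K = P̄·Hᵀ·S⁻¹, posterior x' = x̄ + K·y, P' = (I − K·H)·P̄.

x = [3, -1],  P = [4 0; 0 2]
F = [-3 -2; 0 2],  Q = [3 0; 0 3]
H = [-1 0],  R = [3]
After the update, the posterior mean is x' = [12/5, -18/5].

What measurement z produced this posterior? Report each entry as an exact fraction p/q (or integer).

x̄ = F·x = [-7, -2]
P̄ = F·P·Fᵀ + Q = [47 -8; -8 11]
S = H·P̄·Hᵀ + R = [50]
K = P̄·Hᵀ·S⁻¹ = [-47/50; 4/25]
x' − x̄ = [47/5, -8/5] = K·y
y = (KᵀK)⁻¹·Kᵀ·(x' − x̄) = [-10]
z = y + H·x̄ = [-10] + [7] = [-3]

z = [-3]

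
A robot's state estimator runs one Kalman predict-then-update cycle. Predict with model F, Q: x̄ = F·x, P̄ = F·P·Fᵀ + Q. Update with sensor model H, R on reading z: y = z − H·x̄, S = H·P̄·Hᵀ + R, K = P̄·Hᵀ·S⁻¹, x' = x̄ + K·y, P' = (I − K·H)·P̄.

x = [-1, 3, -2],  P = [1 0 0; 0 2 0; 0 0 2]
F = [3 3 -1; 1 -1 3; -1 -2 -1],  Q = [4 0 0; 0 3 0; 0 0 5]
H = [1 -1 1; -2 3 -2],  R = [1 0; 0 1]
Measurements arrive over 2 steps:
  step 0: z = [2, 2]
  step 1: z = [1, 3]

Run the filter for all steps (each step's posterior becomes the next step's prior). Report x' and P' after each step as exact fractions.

step 0: x̄ = F·x = [8, -10, -3]
step 0: P̄ = F·P·Fᵀ + Q = [33 -9 -13; -9 24 -3; -13 -3 16]
step 0: y = z − H·x̄ = [-13, 42]
step 0: S = H·P̄·Hᵀ + R = [72 -178; -178 453]
step 0: K = P̄·Hᵀ·S⁻¹ = [1211/932 169/466; 195/233 126/233; 12/233 -3/233]
step 0: x' = x̄ + K·y = [5909/932, 427/233, -981/233]
step 0: P' = (I − K·H)·P̄ = [18283/932 690/233 -3578/233; 690/233 516/233 21/233; -3578/233 21/233 3611/233]
step 1: x̄ = F·x = [26775/932, -7571/932, -5401/932]
step 1: P̄ = F·P·Fᵀ + Q = [336343/932 -108331/932 -49089/932; -108331/932 61243/932 -3419/932; -49089/932 -3419/932 28395/932]
step 1: y = z − H·x̄ = [-28013/932, 68257/932]
step 1: S = H·P̄·Hᵀ + R = [552235/932 -1275599/932; -1275599/932 2959359/932]
step 1: K = P̄·Hᵀ·S⁻¹ = [174641/53339 767840/693407; 620049/586729 4524044/7627477; -941916/586729 -5197795/7627477]
step 1: x' = x̄ + K·y = [7915868/693407, 27089505/7627477, -56829709/7627477]
step 1: P' = (I − K·H)·P̄ = [2515193/63037 5308506/693407 -20088284/693407; 5308506/693407 20645318/7627477 -29687611/7627477; -20088284/693407 -29687611/7627477 179038605/7627477]

step 0: x' = [5909/932, 427/233, -981/233], P' = [18283/932 690/233 -3578/233; 690/233 516/233 21/233; -3578/233 21/233 3611/233]
step 1: x' = [7915868/693407, 27089505/7627477, -56829709/7627477], P' = [2515193/63037 5308506/693407 -20088284/693407; 5308506/693407 20645318/7627477 -29687611/7627477; -20088284/693407 -29687611/7627477 179038605/7627477]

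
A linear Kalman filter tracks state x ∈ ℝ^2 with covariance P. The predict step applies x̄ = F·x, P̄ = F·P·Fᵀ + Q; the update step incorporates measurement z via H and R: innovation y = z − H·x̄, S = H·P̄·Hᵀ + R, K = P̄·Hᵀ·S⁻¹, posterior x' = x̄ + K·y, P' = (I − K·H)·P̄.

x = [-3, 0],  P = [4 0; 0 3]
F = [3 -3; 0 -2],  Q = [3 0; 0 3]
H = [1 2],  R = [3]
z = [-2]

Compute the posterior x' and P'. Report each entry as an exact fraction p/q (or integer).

x̄ = F·x = [-9, 0]
P̄ = F·P·Fᵀ + Q = [66 18; 18 15]
y = z − H·x̄ = [7]
S = H·P̄·Hᵀ + R = [201]
K = P̄·Hᵀ·S⁻¹ = [34/67; 16/67]
x' = x̄ + K·y = [-365/67, 112/67]
P' = (I − K·H)·P̄ = [954/67 -426/67; -426/67 237/67]

x' = [-365/67, 112/67]
P' = [954/67 -426/67; -426/67 237/67]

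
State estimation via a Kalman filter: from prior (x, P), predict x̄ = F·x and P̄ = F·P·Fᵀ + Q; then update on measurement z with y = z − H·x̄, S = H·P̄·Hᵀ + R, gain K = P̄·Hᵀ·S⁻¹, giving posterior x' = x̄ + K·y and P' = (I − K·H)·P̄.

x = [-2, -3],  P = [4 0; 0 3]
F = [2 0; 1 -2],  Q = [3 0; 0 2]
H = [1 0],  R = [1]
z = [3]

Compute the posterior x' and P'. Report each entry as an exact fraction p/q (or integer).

x' = [53/20, 34/5]
P' = [19/20 2/5; 2/5 74/5]

x̄ = F·x = [-4, 4]
P̄ = F·P·Fᵀ + Q = [19 8; 8 18]
y = z − H·x̄ = [7]
S = H·P̄·Hᵀ + R = [20]
K = P̄·Hᵀ·S⁻¹ = [19/20; 2/5]
x' = x̄ + K·y = [53/20, 34/5]
P' = (I − K·H)·P̄ = [19/20 2/5; 2/5 74/5]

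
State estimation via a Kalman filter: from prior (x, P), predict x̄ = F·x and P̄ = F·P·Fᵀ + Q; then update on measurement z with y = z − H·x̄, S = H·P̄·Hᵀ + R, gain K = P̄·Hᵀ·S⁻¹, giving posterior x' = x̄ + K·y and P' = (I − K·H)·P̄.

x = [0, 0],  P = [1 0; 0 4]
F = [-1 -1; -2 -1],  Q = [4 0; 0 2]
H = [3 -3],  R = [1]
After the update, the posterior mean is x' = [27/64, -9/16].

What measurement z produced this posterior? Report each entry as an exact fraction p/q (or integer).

z = [3]

x̄ = F·x = [0, 0]
P̄ = F·P·Fᵀ + Q = [9 6; 6 10]
S = H·P̄·Hᵀ + R = [64]
K = P̄·Hᵀ·S⁻¹ = [9/64; -3/16]
x' − x̄ = [27/64, -9/16] = K·y
y = (KᵀK)⁻¹·Kᵀ·(x' − x̄) = [3]
z = y + H·x̄ = [3] + [0] = [3]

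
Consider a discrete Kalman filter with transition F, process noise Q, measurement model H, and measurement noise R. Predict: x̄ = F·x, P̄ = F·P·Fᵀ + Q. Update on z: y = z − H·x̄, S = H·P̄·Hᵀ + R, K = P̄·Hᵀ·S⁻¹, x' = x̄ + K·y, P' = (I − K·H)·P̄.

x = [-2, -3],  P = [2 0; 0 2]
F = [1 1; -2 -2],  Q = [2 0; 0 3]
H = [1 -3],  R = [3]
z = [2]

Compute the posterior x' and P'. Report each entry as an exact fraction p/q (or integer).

x̄ = F·x = [-5, 10]
P̄ = F·P·Fᵀ + Q = [6 -8; -8 19]
y = z − H·x̄ = [37]
S = H·P̄·Hᵀ + R = [228]
K = P̄·Hᵀ·S⁻¹ = [5/38; -65/228]
x' = x̄ + K·y = [-5/38, -125/228]
P' = (I − K·H)·P̄ = [39/19 21/38; 21/38 107/228]

x' = [-5/38, -125/228]
P' = [39/19 21/38; 21/38 107/228]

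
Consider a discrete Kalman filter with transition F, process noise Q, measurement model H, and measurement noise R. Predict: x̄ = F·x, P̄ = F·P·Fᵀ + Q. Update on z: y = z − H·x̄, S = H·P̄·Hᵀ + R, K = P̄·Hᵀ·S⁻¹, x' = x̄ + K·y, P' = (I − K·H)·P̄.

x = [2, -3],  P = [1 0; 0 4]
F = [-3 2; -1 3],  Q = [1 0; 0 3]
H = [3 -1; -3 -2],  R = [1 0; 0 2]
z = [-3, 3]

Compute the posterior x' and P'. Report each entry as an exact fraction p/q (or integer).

x' = [-5403/5227, 55/5227]
P' = [1918/26135 54/26135; 54/26135 8477/26135]

x̄ = F·x = [-12, -11]
P̄ = F·P·Fᵀ + Q = [26 27; 27 40]
y = z − H·x̄ = [22, -55]
S = H·P̄·Hᵀ + R = [113 -235; -235 720]
K = P̄·Hᵀ·S⁻¹ = [1140/5227 -2931/26135; -1663/5227 -8558/26135]
x' = x̄ + K·y = [-5403/5227, 55/5227]
P' = (I − K·H)·P̄ = [1918/26135 54/26135; 54/26135 8477/26135]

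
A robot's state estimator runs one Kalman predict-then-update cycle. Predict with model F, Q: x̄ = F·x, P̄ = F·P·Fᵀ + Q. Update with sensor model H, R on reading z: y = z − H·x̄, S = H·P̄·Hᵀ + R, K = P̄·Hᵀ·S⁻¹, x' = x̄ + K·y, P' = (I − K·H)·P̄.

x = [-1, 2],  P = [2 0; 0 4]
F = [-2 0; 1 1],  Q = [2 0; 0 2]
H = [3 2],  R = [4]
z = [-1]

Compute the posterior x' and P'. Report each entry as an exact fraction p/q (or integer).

x̄ = F·x = [2, 1]
P̄ = F·P·Fᵀ + Q = [10 -4; -4 8]
y = z − H·x̄ = [-9]
S = H·P̄·Hᵀ + R = [78]
K = P̄·Hᵀ·S⁻¹ = [11/39; 2/39]
x' = x̄ + K·y = [-7/13, 7/13]
P' = (I − K·H)·P̄ = [148/39 -200/39; -200/39 304/39]

x' = [-7/13, 7/13]
P' = [148/39 -200/39; -200/39 304/39]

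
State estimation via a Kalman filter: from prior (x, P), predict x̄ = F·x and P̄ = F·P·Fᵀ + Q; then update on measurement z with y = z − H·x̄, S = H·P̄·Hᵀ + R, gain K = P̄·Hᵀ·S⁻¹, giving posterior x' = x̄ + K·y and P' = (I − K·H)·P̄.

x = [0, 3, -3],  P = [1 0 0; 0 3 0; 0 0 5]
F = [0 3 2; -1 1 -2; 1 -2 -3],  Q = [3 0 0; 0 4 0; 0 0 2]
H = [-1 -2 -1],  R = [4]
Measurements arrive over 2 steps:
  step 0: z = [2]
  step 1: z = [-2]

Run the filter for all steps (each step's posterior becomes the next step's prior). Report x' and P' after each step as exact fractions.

step 0: x' = [527/89, -83/89, -487/89], P' = [4250/89 -299/89 -3692/89; -299/89 180/89 75/89; -3692/89 75/89 3658/89]
step 1: x' = [-134520/20723, -1301/3657, 578056/62169], P' = [1307926/20723 15416/1219 -1868186/20723; 15416/1219 20987/3657 -84314/3657; -1868186/20723 -84314/3657 8693962/62169]

step 0: x̄ = F·x = [3, 9, 3]
step 0: P̄ = F·P·Fᵀ + Q = [50 -11 -48; -11 28 23; -48 23 60]
step 0: y = z − H·x̄ = [26]
step 0: S = H·P̄·Hᵀ + R = [178]
step 0: K = P̄·Hᵀ·S⁻¹ = [10/89; -34/89; -29/89]
step 0: x' = x̄ + K·y = [527/89, -83/89, -487/89]
step 0: P' = (I − K·H)·P̄ = [4250/89 -299/89 -3692/89; -299/89 180/89 75/89; -3692/89 75/89 3658/89]
step 1: x̄ = F·x = [-1223/89, 364/89, 2154/89]
step 1: P̄ = F·P·Fᵀ + Q = [17419/89 -6111/89 -32284/89; -6111/89 4948/89 12824/89; -32284/89 12824/89 62318/89]
step 1: y = z − H·x̄ = [1481/89]
step 1: S = H·P̄·Hᵀ + R = [62169/89]
step 1: K = P̄·Hᵀ·S⁻¹ = [9029/20723; -977/3657; -55682/62169]
step 1: x' = x̄ + K·y = [-134520/20723, -1301/3657, 578056/62169]
step 1: P' = (I − K·H)·P̄ = [1307926/20723 15416/1219 -1868186/20723; 15416/1219 20987/3657 -84314/3657; -1868186/20723 -84314/3657 8693962/62169]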